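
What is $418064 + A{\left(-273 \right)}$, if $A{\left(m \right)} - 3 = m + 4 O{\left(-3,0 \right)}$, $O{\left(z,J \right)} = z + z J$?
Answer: $417782$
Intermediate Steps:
$O{\left(z,J \right)} = z + J z$
$A{\left(m \right)} = -9 + m$ ($A{\left(m \right)} = 3 + \left(m + 4 \left(- 3 \left(1 + 0\right)\right)\right) = 3 + \left(m + 4 \left(\left(-3\right) 1\right)\right) = 3 + \left(m + 4 \left(-3\right)\right) = 3 + \left(m - 12\right) = 3 + \left(-12 + m\right) = -9 + m$)
$418064 + A{\left(-273 \right)} = 418064 - 282 = 417782$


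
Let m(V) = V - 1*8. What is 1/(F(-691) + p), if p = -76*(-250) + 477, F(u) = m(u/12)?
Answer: 12/232937 ≈ 5.1516e-5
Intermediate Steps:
m(V) = -8 + V (m(V) = V - 8 = -8 + V)
F(u) = -8 + u/12
p = 19477 (p = 19000 + 477 = 19477)
1/(F(-691) + p) = 1/((-8 + (1/12)*(-691)) + 19477) = 1/((-8 - 691/12) + 19477) = 1/(-787/12 + 19477) = 1/(232937/12) = 12/232937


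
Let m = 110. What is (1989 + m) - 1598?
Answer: 501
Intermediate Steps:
(1989 + m) - 1598 = (1989 + 110) - 1598 = 2099 - 1598 = 501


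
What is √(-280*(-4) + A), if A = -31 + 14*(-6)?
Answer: √1005 ≈ 31.702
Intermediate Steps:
A = -115 (A = -31 - 84 = -115)
√(-280*(-4) + A) = √(-280*(-4) - 115) = √(1120 - 115) = √1005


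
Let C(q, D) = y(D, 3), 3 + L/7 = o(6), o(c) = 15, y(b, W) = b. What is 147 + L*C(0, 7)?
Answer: 735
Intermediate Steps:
L = 84 (L = -21 + 7*15 = -21 + 105 = 84)
C(q, D) = D
147 + L*C(0, 7) = 147 + 84*7 = 147 + 588 = 735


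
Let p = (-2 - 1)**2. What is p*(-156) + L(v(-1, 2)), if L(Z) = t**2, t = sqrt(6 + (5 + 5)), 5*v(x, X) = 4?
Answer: -1388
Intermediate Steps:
v(x, X) = 4/5 (v(x, X) = (1/5)*4 = 4/5)
t = 4 (t = sqrt(6 + 10) = sqrt(16) = 4)
p = 9 (p = (-3)**2 = 9)
L(Z) = 16 (L(Z) = 4**2 = 16)
p*(-156) + L(v(-1, 2)) = 9*(-156) + 16 = -1404 + 16 = -1388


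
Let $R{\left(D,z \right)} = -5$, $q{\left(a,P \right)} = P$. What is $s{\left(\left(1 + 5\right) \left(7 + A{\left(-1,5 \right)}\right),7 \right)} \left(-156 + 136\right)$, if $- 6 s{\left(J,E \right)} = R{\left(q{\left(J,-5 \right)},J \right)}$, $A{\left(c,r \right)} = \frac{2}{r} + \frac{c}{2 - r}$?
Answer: $- \frac{50}{3} \approx -16.667$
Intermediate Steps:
$s{\left(J,E \right)} = \frac{5}{6}$ ($s{\left(J,E \right)} = \left(- \frac{1}{6}\right) \left(-5\right) = \frac{5}{6}$)
$s{\left(\left(1 + 5\right) \left(7 + A{\left(-1,5 \right)}\right),7 \right)} \left(-156 + 136\right) = \frac{5 \left(-156 + 136\right)}{6} = \frac{5}{6} \left(-20\right) = - \frac{50}{3}$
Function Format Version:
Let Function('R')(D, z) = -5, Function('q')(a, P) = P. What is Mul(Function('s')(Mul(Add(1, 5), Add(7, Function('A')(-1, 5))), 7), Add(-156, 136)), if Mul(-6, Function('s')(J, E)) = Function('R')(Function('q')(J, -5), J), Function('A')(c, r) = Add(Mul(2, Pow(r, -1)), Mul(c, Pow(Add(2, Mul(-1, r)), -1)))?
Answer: Rational(-50, 3) ≈ -16.667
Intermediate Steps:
Function('s')(J, E) = Rational(5, 6) (Function('s')(J, E) = Mul(Rational(-1, 6), -5) = Rational(5, 6))
Mul(Function('s')(Mul(Add(1, 5), Add(7, Function('A')(-1, 5))), 7), Add(-156, 136)) = Mul(Rational(5, 6), Add(-156, 136)) = Mul(Rational(5, 6), -20) = Rational(-50, 3)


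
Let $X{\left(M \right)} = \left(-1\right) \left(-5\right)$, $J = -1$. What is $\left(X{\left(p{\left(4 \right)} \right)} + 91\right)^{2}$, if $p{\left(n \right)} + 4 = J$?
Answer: $9216$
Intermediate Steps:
$p{\left(n \right)} = -5$ ($p{\left(n \right)} = -4 - 1 = -5$)
$X{\left(M \right)} = 5$
$\left(X{\left(p{\left(4 \right)} \right)} + 91\right)^{2} = \left(5 + 91\right)^{2} = 96^{2} = 9216$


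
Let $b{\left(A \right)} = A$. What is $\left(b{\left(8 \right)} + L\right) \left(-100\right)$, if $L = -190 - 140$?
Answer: $32200$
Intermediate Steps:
$L = -330$ ($L = -190 - 140 = -330$)
$\left(b{\left(8 \right)} + L\right) \left(-100\right) = \left(8 - 330\right) \left(-100\right) = \left(-322\right) \left(-100\right) = 32200$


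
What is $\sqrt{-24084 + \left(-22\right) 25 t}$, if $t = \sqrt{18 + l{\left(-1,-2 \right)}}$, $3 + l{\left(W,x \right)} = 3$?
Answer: $\sqrt{-24084 - 1650 \sqrt{2}} \approx 162.53 i$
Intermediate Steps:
$l{\left(W,x \right)} = 0$ ($l{\left(W,x \right)} = -3 + 3 = 0$)
$t = 3 \sqrt{2}$ ($t = \sqrt{18 + 0} = \sqrt{18} = 3 \sqrt{2} \approx 4.2426$)
$\sqrt{-24084 + \left(-22\right) 25 t} = \sqrt{-24084 + \left(-22\right) 25 \cdot 3 \sqrt{2}} = \sqrt{-24084 - 550 \cdot 3 \sqrt{2}} = \sqrt{-24084 - 1650 \sqrt{2}}$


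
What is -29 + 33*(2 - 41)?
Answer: -1316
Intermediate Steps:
-29 + 33*(2 - 41) = -29 + 33*(-39) = -29 - 1287 = -1316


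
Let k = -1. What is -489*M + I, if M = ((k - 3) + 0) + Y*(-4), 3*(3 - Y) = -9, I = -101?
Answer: 13591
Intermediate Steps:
Y = 6 (Y = 3 - 1/3*(-9) = 3 + 3 = 6)
M = -28 (M = ((-1 - 3) + 0) + 6*(-4) = (-4 + 0) - 24 = -4 - 24 = -28)
-489*M + I = -489*(-28) - 101 = 13692 - 101 = 13591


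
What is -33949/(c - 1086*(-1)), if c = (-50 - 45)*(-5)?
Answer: -33949/1561 ≈ -21.748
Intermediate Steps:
c = 475 (c = -95*(-5) = 475)
-33949/(c - 1086*(-1)) = -33949/(475 - 1086*(-1)) = -33949/(475 - 1*(-1086)) = -33949/(475 + 1086) = -33949/1561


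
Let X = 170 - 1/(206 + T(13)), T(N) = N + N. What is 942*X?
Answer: 18575769/116 ≈ 1.6014e+5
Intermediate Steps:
T(N) = 2*N
X = 39439/232 (X = 170 - 1/(206 + 2*13) = 170 - 1/(206 + 26) = 170 - 1/232 = 39439/232 ≈ 170.00)
942*X = 942*(39439/232) = 18575769/116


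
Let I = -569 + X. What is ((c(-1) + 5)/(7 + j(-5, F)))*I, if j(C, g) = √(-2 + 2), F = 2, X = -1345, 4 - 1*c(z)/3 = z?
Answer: -38280/7 ≈ -5468.6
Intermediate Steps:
c(z) = 12 - 3*z
j(C, g) = 0 (j(C, g) = √0 = 0)
I = -1914 (I = -569 - 1345 = -1914)
((c(-1) + 5)/(7 + j(-5, F)))*I = (((12 - 3*(-1)) + 5)/(7 + 0))*(-1914) = (((12 + 3) + 5)/7)*(-1914) = ((15 + 5)*(⅐))*(-1914) = (20*(⅐))*(-1914) = (20/7)*(-1914) = -38280/7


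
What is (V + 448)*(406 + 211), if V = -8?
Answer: 271480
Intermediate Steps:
(V + 448)*(406 + 211) = (-8 + 448)*(406 + 211) = 440*617 = 271480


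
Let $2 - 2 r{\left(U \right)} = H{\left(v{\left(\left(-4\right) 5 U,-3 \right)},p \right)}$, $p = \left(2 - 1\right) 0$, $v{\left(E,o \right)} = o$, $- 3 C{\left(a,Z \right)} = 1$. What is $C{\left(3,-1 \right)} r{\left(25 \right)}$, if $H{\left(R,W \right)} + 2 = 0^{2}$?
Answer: $- \frac{2}{3} \approx -0.66667$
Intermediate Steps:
$C{\left(a,Z \right)} = - \frac{1}{3}$ ($C{\left(a,Z \right)} = \left(- \frac{1}{3}\right) 1 = - \frac{1}{3}$)
$p = 0$ ($p = 1 \cdot 0 = 0$)
$H{\left(R,W \right)} = -2$ ($H{\left(R,W \right)} = -2 + 0^{2} = -2 + 0 = -2$)
$r{\left(U \right)} = 2$ ($r{\left(U \right)} = 1 - -1 = 1 + 1 = 2$)
$C{\left(3,-1 \right)} r{\left(25 \right)} = \left(- \frac{1}{3}\right) 2 = - \frac{2}{3}$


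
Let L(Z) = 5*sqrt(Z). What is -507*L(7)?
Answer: -2535*sqrt(7) ≈ -6707.0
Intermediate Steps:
-507*L(7) = -2535*sqrt(7)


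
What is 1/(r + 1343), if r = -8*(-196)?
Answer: 1/2911 ≈ 0.00034352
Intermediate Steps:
r = 1568
1/(r + 1343) = 1/(1568 + 1343) = 1/2911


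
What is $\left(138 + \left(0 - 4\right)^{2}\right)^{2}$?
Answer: $23716$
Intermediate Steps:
$\left(138 + \left(0 - 4\right)^{2}\right)^{2} = \left(138 + \left(-4\right)^{2}\right)^{2} = \left(138 + 16\right)^{2} = 154^{2} = 23716$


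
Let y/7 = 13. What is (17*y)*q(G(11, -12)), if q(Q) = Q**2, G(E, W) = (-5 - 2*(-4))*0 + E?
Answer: 187187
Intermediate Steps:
y = 91 (y = 7*13 = 91)
G(E, W) = E (G(E, W) = (-5 + 8)*0 + E = 3*0 + E = 0 + E = E)
(17*y)*q(G(11, -12)) = (17*91)*11**2 = 1547*121 = 187187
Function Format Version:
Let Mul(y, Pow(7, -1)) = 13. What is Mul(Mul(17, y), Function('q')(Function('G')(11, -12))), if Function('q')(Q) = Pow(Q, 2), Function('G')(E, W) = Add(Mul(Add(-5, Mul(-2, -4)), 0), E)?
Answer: 187187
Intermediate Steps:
y = 91 (y = Mul(7, 13) = 91)
Function('G')(E, W) = E (Function('G')(E, W) = Add(Mul(Add(-5, 8), 0), E) = Add(Mul(3, 0), E) = Add(0, E) = E)
Mul(Mul(17, y), Function('q')(Function('G')(11, -12))) = Mul(Mul(17, 91), Pow(11, 2)) = Mul(1547, 121) = 187187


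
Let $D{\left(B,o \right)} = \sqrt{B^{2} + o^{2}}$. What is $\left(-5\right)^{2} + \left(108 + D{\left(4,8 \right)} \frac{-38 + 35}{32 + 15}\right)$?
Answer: $133 - \frac{12 \sqrt{5}}{47} \approx 132.43$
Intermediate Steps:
$\left(-5\right)^{2} + \left(108 + D{\left(4,8 \right)} \frac{-38 + 35}{32 + 15}\right) = \left(-5\right)^{2} + \left(108 + \sqrt{4^{2} + 8^{2}} \frac{-38 + 35}{32 + 15}\right) = 25 + \left(108 + \sqrt{16 + 64} \left(- \frac{3}{47}\right)\right) = 25 + \left(108 + \sqrt{80} \left(\left(-3\right) \frac{1}{47}\right)\right) = 25 + \left(108 + 4 \sqrt{5} \left(- \frac{3}{47}\right)\right) = 25 + \left(108 - \frac{12 \sqrt{5}}{47}\right) = 133 - \frac{12 \sqrt{5}}{47}$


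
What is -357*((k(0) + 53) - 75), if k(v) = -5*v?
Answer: 7854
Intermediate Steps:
-357*((k(0) + 53) - 75) = -357*((-5*0 + 53) - 75) = -357*((0 + 53) - 75) = -357*(53 - 75) = -357*(-22) = 7854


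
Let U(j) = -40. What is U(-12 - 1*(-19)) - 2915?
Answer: -2955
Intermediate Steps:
U(-12 - 1*(-19)) - 2915 = -40 - 2915 = -2955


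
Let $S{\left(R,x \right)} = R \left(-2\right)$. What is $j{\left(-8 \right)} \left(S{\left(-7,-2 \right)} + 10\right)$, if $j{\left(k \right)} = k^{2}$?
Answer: $1536$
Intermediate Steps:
$S{\left(R,x \right)} = - 2 R$
$j{\left(-8 \right)} \left(S{\left(-7,-2 \right)} + 10\right) = \left(-8\right)^{2} \left(\left(-2\right) \left(-7\right) + 10\right) = 64 \left(14 + 10\right) = 64 \cdot 24 = 1536$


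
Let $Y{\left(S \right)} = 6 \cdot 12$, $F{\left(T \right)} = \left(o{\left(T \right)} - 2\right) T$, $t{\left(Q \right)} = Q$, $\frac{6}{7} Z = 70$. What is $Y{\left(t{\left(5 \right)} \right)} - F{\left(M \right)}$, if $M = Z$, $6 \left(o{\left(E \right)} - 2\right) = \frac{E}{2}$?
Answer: $- \frac{52249}{108} \approx -483.79$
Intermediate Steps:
$Z = \frac{245}{3}$ ($Z = \frac{7}{6} \cdot 70 = \frac{245}{3} \approx 81.667$)
$o{\left(E \right)} = 2 + \frac{E}{12}$ ($o{\left(E \right)} = 2 + \frac{E \frac{1}{2}}{6} = 2 + \frac{\frac{1}{2} E}{6} = 2 + \frac{E}{12}$)
$M = \frac{245}{3} \approx 81.667$
$F{\left(T \right)} = \frac{T^{2}}{12}$ ($F{\left(T \right)} = \left(\left(2 + \frac{T}{12}\right) - 2\right) T = \frac{T}{12} T = \frac{T^{2}}{12}$)
$Y{\left(S \right)} = 72$
$Y{\left(t{\left(5 \right)} \right)} - F{\left(M \right)} = 72 - \frac{\left(\frac{245}{3}\right)^{2}}{12} = 72 - \frac{1}{12} \cdot \frac{60025}{9} = 72 - \frac{60025}{108} = - \frac{52249}{108}$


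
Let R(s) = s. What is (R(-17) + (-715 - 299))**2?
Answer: 1062961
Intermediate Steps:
(R(-17) + (-715 - 299))**2 = (-17 + (-715 - 299))**2 = (-17 - 1014)**2 = (-1031)**2 = 1062961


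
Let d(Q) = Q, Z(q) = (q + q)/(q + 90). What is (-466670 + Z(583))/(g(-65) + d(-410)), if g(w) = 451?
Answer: -314067744/27593 ≈ -11382.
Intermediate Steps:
Z(q) = 2*q/(90 + q) (Z(q) = (2*q)/(90 + q) = 2*q/(90 + q))
(-466670 + Z(583))/(g(-65) + d(-410)) = (-466670 + 2*583/(90 + 583))/(451 - 410) = (-466670 + 2*583/673)/41 = (-466670 + 2*583*(1/673))*(1/41) = (-466670 + 1166/673)*(1/41) = -314067744/673*1/41 = -314067744/27593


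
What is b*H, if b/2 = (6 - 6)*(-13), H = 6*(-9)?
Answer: 0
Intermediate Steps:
H = -54
b = 0 (b = 2*((6 - 6)*(-13)) = 2*(0*(-13)) = 2*0 = 0)
b*H = 0*(-54) = 0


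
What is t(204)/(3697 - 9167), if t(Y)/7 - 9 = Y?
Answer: -1491/5470 ≈ -0.27258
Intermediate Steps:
t(Y) = 63 + 7*Y
t(204)/(3697 - 9167) = (63 + 7*204)/(3697 - 9167) = (63 + 1428)/(-5470) = 1491*(-1/5470) = -1491/5470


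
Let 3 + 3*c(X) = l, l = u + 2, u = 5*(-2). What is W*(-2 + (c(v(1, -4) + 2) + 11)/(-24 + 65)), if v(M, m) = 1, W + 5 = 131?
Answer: -9408/41 ≈ -229.46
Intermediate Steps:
W = 126 (W = -5 + 131 = 126)
u = -10
l = -8 (l = -10 + 2 = -8)
c(X) = -11/3 (c(X) = -1 + (1/3)*(-8) = -1 - 8/3 = -11/3)
W*(-2 + (c(v(1, -4) + 2) + 11)/(-24 + 65)) = 126*(-2 + (-11/3 + 11)/(-24 + 65)) = 126*(-2 + (22/3)/41) = 126*(-2 + (22/3)*(1/41)) = 126*(-2 + 22/123) = 126*(-224/123) = -9408/41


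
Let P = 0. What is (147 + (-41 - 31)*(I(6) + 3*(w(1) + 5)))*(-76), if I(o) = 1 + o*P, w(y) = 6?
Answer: 174876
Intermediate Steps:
I(o) = 1 (I(o) = 1 + o*0 = 1 + 0 = 1)
(147 + (-41 - 31)*(I(6) + 3*(w(1) + 5)))*(-76) = (147 + (-41 - 31)*(1 + 3*(6 + 5)))*(-76) = (147 - 72*(1 + 3*11))*(-76) = (147 - 72*(1 + 33))*(-76) = (147 - 72*34)*(-76) = (147 - 2448)*(-76) = -2301*(-76) = 174876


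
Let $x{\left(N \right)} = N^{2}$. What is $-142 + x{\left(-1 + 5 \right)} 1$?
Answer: $-126$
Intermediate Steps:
$-142 + x{\left(-1 + 5 \right)} 1 = -142 + \left(-1 + 5\right)^{2} \cdot 1 = -142 + 4^{2} \cdot 1 = -142 + 16 \cdot 1 = -142 + 16 = -126$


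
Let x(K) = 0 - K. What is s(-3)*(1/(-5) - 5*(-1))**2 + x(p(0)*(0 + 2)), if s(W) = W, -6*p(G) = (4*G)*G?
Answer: -1728/25 ≈ -69.120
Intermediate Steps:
p(G) = -2*G**2/3 (p(G) = -4*G*G/6 = -2*G**2/3)
x(K) = -K
s(-3)*(1/(-5) - 5*(-1))**2 + x(p(0)*(0 + 2)) = -3*(1/(-5) - 5*(-1))**2 - (-2/3*0**2)*(0 + 2) = -3*(-1/5 + 5)**2 - (-2/3*0)*2 = -3*(24/5)**2 - 0*2 = -3*576/25 - 1*0 = -1728/25 + 0 = -1728/25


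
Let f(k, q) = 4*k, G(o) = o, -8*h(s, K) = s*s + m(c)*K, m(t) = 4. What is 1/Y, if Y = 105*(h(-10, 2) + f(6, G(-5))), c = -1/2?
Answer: 2/2205 ≈ 0.00090703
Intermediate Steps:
c = -½ (c = -1*½ = -½ ≈ -0.50000)
h(s, K) = -K/2 - s²/8 (h(s, K) = -(s*s + 4*K)/8 = -(s² + 4*K)/8 = -K/2 - s²/8)
Y = 2205/2 (Y = 105*((-½*2 - ⅛*(-10)²) + 4*6) = 105*((-1 - ⅛*100) + 24) = 105*((-1 - 25/2) + 24) = 105*(-27/2 + 24) = 105*(21/2) = 2205/2 ≈ 1102.5)
1/Y = 1/(2205/2) = 2/2205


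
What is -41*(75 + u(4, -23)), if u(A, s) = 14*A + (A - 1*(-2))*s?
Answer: 287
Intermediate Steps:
u(A, s) = 14*A + s*(2 + A) (u(A, s) = 14*A + (A + 2)*s = 14*A + (2 + A)*s = 14*A + s*(2 + A))
-41*(75 + u(4, -23)) = -41*(75 + (2*(-23) + 14*4 + 4*(-23))) = -41*(75 + (-46 + 56 - 92)) = -41*(75 - 82) = -41*(-7) = 287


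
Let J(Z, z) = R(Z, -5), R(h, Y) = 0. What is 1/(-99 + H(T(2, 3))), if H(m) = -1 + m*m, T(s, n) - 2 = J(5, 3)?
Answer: -1/96 ≈ -0.010417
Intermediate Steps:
J(Z, z) = 0
T(s, n) = 2 (T(s, n) = 2 + 0 = 2)
H(m) = -1 + m²
1/(-99 + H(T(2, 3))) = 1/(-99 + (-1 + 2²)) = 1/(-99 + (-1 + 4)) = 1/(-99 + 3) = 1/(-96) = -1/96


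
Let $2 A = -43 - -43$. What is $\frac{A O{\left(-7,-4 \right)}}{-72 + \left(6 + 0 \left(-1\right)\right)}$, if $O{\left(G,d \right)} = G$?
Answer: $0$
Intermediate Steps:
$A = 0$ ($A = \frac{-43 - -43}{2} = \frac{-43 + 43}{2} = \frac{1}{2} \cdot 0 = 0$)
$\frac{A O{\left(-7,-4 \right)}}{-72 + \left(6 + 0 \left(-1\right)\right)} = \frac{0 \left(-7\right)}{-72 + \left(6 + 0 \left(-1\right)\right)} = \frac{0}{-72 + \left(6 + 0\right)} = \frac{0}{-72 + 6} = \frac{0}{-66} = 0 \left(- \frac{1}{66}\right) = 0$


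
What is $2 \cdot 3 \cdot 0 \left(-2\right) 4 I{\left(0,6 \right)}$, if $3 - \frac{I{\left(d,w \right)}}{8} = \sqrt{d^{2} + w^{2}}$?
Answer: $0$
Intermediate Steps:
$I{\left(d,w \right)} = 24 - 8 \sqrt{d^{2} + w^{2}}$
$2 \cdot 3 \cdot 0 \left(-2\right) 4 I{\left(0,6 \right)} = 2 \cdot 3 \cdot 0 \left(-2\right) 4 \left(24 - 8 \sqrt{0^{2} + 6^{2}}\right) = 6 \cdot 0 \cdot 4 \left(24 - 8 \sqrt{0 + 36}\right) = 6 \cdot 0 \left(24 - 8 \sqrt{36}\right) = 0 \left(24 - 48\right) = 0 \left(-24\right) = 0$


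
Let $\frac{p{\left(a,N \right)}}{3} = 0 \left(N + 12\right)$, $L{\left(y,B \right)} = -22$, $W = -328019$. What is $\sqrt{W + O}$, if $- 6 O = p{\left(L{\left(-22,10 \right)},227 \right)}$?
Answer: $i \sqrt{328019} \approx 572.73 i$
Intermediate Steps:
$p{\left(a,N \right)} = 0$ ($p{\left(a,N \right)} = 3 \cdot 0 \left(N + 12\right) = 3 \cdot 0 \left(12 + N\right) = 3 \cdot 0 = 0$)
$O = 0$ ($O = \left(- \frac{1}{6}\right) 0 = 0$)
$\sqrt{W + O} = \sqrt{-328019 + 0} = \sqrt{-328019} = i \sqrt{328019}$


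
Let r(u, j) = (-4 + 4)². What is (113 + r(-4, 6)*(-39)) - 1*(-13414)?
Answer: 13527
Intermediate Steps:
r(u, j) = 0 (r(u, j) = 0² = 0)
(113 + r(-4, 6)*(-39)) - 1*(-13414) = (113 + 0*(-39)) - 1*(-13414) = (113 + 0) + 13414 = 113 + 13414 = 13527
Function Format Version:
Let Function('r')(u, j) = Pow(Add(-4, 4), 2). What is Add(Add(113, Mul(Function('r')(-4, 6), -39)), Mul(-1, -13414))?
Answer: 13527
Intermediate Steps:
Function('r')(u, j) = 0 (Function('r')(u, j) = Pow(0, 2) = 0)
Add(Add(113, Mul(Function('r')(-4, 6), -39)), Mul(-1, -13414)) = Add(Add(113, Mul(0, -39)), Mul(-1, -13414)) = Add(Add(113, 0), 13414) = Add(113, 13414) = 13527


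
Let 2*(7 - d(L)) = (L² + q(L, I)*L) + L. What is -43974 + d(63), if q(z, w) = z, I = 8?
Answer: -95935/2 ≈ -47968.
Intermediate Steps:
d(L) = 7 - L² - L/2 (d(L) = 7 - ((L² + L*L) + L)/2 = 7 - ((L² + L²) + L)/2 = 7 - (2*L² + L)/2 = 7 - (L + 2*L²)/2 = 7 + (-L² - L/2) = 7 - L² - L/2)
-43974 + d(63) = -43974 + (7 - 1*63² - ½*63) = -43974 + (7 - 1*3969 - 63/2) = -43974 + (7 - 3969 - 63/2) = -43974 - 7987/2 = -95935/2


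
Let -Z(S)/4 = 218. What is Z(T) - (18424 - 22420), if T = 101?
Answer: 3124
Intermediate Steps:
Z(S) = -872 (Z(S) = -4*218 = -872)
Z(T) - (18424 - 22420) = -872 - (18424 - 22420) = -872 - 1*(-3996) = -872 + 3996 = 3124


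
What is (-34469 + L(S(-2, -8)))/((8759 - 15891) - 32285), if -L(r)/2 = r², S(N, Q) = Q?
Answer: 34597/39417 ≈ 0.87772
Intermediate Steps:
L(r) = -2*r²
(-34469 + L(S(-2, -8)))/((8759 - 15891) - 32285) = (-34469 - 2*(-8)²)/((8759 - 15891) - 32285) = (-34469 - 2*64)/(-7132 - 32285) = (-34469 - 128)/(-39417) = -34597*(-1/39417) = 34597/39417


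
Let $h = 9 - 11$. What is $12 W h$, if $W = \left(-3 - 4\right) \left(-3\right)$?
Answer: $-504$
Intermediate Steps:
$h = -2$ ($h = 9 - 11 = -2$)
$W = 21$ ($W = \left(-7\right) \left(-3\right) = 21$)
$12 W h = 12 \cdot 21 \left(-2\right) = 252 \left(-2\right) = -504$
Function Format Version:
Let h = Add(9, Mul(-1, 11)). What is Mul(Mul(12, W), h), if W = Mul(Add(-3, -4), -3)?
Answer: -504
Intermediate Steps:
h = -2 (h = Add(9, -11) = -2)
W = 21 (W = Mul(-7, -3) = 21)
Mul(Mul(12, W), h) = Mul(Mul(12, 21), -2) = Mul(252, -2) = -504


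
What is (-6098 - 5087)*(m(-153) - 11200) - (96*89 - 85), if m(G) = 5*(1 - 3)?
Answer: 125375391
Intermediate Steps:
m(G) = -10 (m(G) = 5*(-2) = -10)
(-6098 - 5087)*(m(-153) - 11200) - (96*89 - 85) = (-6098 - 5087)*(-10 - 11200) - (96*89 - 85) = -11185*(-11210) - (8544 - 85) = 125383850 - 1*8459 = 125383850 - 8459 = 125375391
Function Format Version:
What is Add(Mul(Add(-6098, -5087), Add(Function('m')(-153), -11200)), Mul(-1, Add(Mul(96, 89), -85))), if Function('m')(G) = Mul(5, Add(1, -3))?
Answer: 125375391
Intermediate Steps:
Function('m')(G) = -10 (Function('m')(G) = Mul(5, -2) = -10)
Add(Mul(Add(-6098, -5087), Add(Function('m')(-153), -11200)), Mul(-1, Add(Mul(96, 89), -85))) = Add(Mul(Add(-6098, -5087), Add(-10, -11200)), Mul(-1, Add(Mul(96, 89), -85))) = Add(Mul(-11185, -11210), Mul(-1, Add(8544, -85))) = Add(125383850, Mul(-1, 8459)) = Add(125383850, -8459) = 125375391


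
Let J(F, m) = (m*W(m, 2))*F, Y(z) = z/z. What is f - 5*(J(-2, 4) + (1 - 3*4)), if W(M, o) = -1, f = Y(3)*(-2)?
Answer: 13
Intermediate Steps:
Y(z) = 1
f = -2 (f = 1*(-2) = -2)
J(F, m) = -F*m (J(F, m) = (m*(-1))*F = (-m)*F = -F*m)
f - 5*(J(-2, 4) + (1 - 3*4)) = -2 - 5*(-1*(-2)*4 + (1 - 3*4)) = -2 - 5*(8 + (1 - 12)) = -2 - 5*(8 - 11) = -2 - (-15) = -2 - 5*(-3) = -2 + 15 = 13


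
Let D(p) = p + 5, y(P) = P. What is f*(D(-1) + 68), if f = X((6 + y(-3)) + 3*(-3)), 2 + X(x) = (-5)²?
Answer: 1656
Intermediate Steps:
D(p) = 5 + p
X(x) = 23 (X(x) = -2 + (-5)² = -2 + 25 = 23)
f = 23
f*(D(-1) + 68) = 23*((5 - 1) + 68) = 23*(4 + 68) = 23*72 = 1656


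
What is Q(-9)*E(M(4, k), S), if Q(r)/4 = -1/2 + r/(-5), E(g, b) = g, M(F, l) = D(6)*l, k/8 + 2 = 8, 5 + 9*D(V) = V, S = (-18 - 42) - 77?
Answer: 416/15 ≈ 27.733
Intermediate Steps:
S = -137 (S = -60 - 77 = -137)
D(V) = -5/9 + V/9
k = 48 (k = -16 + 8*8 = -16 + 64 = 48)
M(F, l) = l/9 (M(F, l) = (-5/9 + (⅑)*6)*l = (-5/9 + ⅔)*l = l/9)
Q(r) = -2 - 4*r/5 (Q(r) = 4*(-1/2 + r/(-5)) = 4*(-1*½ + r*(-⅕)) = 4*(-½ - r/5) = -2 - 4*r/5)
Q(-9)*E(M(4, k), S) = (-2 - ⅘*(-9))*((⅑)*48) = (-2 + 36/5)*(16/3) = (26/5)*(16/3) = 416/15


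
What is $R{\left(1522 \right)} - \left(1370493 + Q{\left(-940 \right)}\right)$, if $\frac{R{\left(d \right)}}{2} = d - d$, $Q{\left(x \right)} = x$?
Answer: $-1369553$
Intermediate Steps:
$R{\left(d \right)} = 0$ ($R{\left(d \right)} = 2 \left(d - d\right) = 2 \cdot 0 = 0$)
$R{\left(1522 \right)} - \left(1370493 + Q{\left(-940 \right)}\right) = 0 - 1369553 = -1369553$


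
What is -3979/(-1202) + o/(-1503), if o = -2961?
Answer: 1059951/200734 ≈ 5.2804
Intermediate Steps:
-3979/(-1202) + o/(-1503) = -3979/(-1202) - 2961/(-1503) = -3979*(-1/1202) - 2961*(-1/1503) = 3979/1202 + 329/167 = 1059951/200734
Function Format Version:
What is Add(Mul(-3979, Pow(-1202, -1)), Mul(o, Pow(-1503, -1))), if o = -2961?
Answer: Rational(1059951, 200734) ≈ 5.2804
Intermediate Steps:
Add(Mul(-3979, Pow(-1202, -1)), Mul(o, Pow(-1503, -1))) = Add(Mul(-3979, Pow(-1202, -1)), Mul(-2961, Pow(-1503, -1))) = Add(Mul(-3979, Rational(-1, 1202)), Mul(-2961, Rational(-1, 1503))) = Add(Rational(3979, 1202), Rational(329, 167)) = Rational(1059951, 200734)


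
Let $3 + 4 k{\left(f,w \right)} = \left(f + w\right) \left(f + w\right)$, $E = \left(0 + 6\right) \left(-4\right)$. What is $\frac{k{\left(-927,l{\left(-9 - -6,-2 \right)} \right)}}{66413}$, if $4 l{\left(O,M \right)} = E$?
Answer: $\frac{435243}{132826} \approx 3.2768$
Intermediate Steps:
$E = -24$ ($E = 6 \left(-4\right) = -24$)
$l{\left(O,M \right)} = -6$ ($l{\left(O,M \right)} = \frac{1}{4} \left(-24\right) = -6$)
$k{\left(f,w \right)} = - \frac{3}{4} + \frac{\left(f + w\right)^{2}}{4}$ ($k{\left(f,w \right)} = - \frac{3}{4} + \frac{\left(f + w\right) \left(f + w\right)}{4} = - \frac{3}{4} + \frac{\left(f + w\right)^{2}}{4}$)
$\frac{k{\left(-927,l{\left(-9 - -6,-2 \right)} \right)}}{66413} = \frac{- \frac{3}{4} + \frac{\left(-927 - 6\right)^{2}}{4}}{66413} = \left(- \frac{3}{4} + \frac{\left(-933\right)^{2}}{4}\right) \frac{1}{66413} = \left(- \frac{3}{4} + \frac{1}{4} \cdot 870489\right) \frac{1}{66413} = \left(- \frac{3}{4} + \frac{870489}{4}\right) \frac{1}{66413} = \frac{435243}{2} \cdot \frac{1}{66413} = \frac{435243}{132826}$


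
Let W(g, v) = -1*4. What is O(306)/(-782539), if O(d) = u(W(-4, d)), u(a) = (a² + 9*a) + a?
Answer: 24/782539 ≈ 3.0669e-5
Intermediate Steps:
W(g, v) = -4
u(a) = a² + 10*a
O(d) = -24 (O(d) = -4*(10 - 4) = -4*6 = -24)
O(306)/(-782539) = -24/(-782539) = -24*(-1/782539) = 24/782539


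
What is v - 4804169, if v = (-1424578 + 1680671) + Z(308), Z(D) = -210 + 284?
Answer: -4548002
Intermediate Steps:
Z(D) = 74
v = 256167 (v = (-1424578 + 1680671) + 74 = 256093 + 74 = 256167)
v - 4804169 = 256167 - 4804169 = -4548002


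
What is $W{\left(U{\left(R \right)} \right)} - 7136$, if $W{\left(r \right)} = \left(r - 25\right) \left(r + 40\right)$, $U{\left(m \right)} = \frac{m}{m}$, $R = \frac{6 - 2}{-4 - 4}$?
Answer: $-8120$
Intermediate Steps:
$R = - \frac{1}{2}$ ($R = \frac{4}{-8} = 4 \left(- \frac{1}{8}\right) = - \frac{1}{2} \approx -0.5$)
$U{\left(m \right)} = 1$
$W{\left(r \right)} = \left(-25 + r\right) \left(40 + r\right)$
$W{\left(U{\left(R \right)} \right)} - 7136 = \left(-1000 + 1^{2} + 15 \cdot 1\right) - 7136 = \left(-1000 + 1 + 15\right) - 7136 = -984 - 7136 = -8120$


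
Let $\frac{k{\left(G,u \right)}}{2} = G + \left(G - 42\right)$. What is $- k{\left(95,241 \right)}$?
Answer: $-296$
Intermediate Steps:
$k{\left(G,u \right)} = -84 + 4 G$ ($k{\left(G,u \right)} = 2 \left(G + \left(G - 42\right)\right) = 2 \left(G + \left(-42 + G\right)\right) = 2 \left(-42 + 2 G\right) = -84 + 4 G$)
$- k{\left(95,241 \right)} = - (-84 + 4 \cdot 95) = - (-84 + 380) = \left(-1\right) 296 = -296$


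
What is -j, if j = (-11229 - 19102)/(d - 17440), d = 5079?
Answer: -30331/12361 ≈ -2.4538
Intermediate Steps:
j = 30331/12361 (j = (-11229 - 19102)/(5079 - 17440) = -30331/(-12361) = -30331*(-1/12361) = 30331/12361 ≈ 2.4538)
-j = -1*30331/12361 = -30331/12361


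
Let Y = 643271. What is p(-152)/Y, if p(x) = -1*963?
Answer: -963/643271 ≈ -0.0014970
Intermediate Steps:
p(x) = -963
p(-152)/Y = -963/643271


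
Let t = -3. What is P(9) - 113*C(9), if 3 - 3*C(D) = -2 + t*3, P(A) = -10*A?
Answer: -1852/3 ≈ -617.33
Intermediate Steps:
C(D) = 14/3 (C(D) = 1 - (-2 - 3*3)/3 = 1 - (-2 - 9)/3 = 1 - 1/3*(-11) = 1 + 11/3 = 14/3)
P(9) - 113*C(9) = -10*9 - 113*14/3 = -90 - 1582/3 = -1852/3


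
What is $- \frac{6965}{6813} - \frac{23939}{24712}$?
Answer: $- \frac{335215487}{168362856} \approx -1.991$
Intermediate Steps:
$- \frac{6965}{6813} - \frac{23939}{24712} = - \frac{335215487}{168362856}$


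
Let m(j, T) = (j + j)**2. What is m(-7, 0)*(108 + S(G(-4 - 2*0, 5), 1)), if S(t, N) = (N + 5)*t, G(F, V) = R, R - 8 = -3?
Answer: 27048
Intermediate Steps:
R = 5 (R = 8 - 3 = 5)
G(F, V) = 5
m(j, T) = 4*j**2 (m(j, T) = (2*j)**2 = 4*j**2)
S(t, N) = t*(5 + N) (S(t, N) = (5 + N)*t = t*(5 + N))
m(-7, 0)*(108 + S(G(-4 - 2*0, 5), 1)) = (4*(-7)**2)*(108 + 5*(5 + 1)) = (4*49)*(108 + 5*6) = 196*(108 + 30) = 196*138 = 27048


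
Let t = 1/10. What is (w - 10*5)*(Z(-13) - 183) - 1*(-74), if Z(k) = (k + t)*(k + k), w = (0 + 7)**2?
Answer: -392/5 ≈ -78.400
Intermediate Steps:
w = 49 (w = 7**2 = 49)
t = 1/10 ≈ 0.10000
Z(k) = 2*k*(1/10 + k) (Z(k) = (k + 1/10)*(k + k) = (1/10 + k)*(2*k) = 2*k*(1/10 + k))
(w - 10*5)*(Z(-13) - 183) - 1*(-74) = (49 - 10*5)*((1/5)*(-13)*(1 + 10*(-13)) - 183) - 1*(-74) = (49 - 50)*((1/5)*(-13)*(1 - 130) - 183) + 74 = -((1/5)*(-13)*(-129) - 183) + 74 = -(1677/5 - 183) + 74 = -1*762/5 + 74 = -762/5 + 74 = -392/5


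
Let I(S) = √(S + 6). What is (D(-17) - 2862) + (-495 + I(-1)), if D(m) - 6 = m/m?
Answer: -3350 + √5 ≈ -3347.8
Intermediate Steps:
I(S) = √(6 + S)
D(m) = 7 (D(m) = 6 + m/m = 6 + 1 = 7)
(D(-17) - 2862) + (-495 + I(-1)) = (7 - 2862) + (-495 + √(6 - 1)) = -2855 + (-495 + √5) = -3350 + √5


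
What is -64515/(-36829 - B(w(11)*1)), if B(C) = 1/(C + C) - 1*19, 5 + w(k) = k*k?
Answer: 14967480/8539921 ≈ 1.7526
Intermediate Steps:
w(k) = -5 + k² (w(k) = -5 + k*k = -5 + k²)
B(C) = -19 + 1/(2*C) (B(C) = 1/(2*C) - 19 = -19 + 1/(2*C))
-64515/(-36829 - B(w(11)*1)) = -64515/(-36829 - (-19 + 1/(2*(((-5 + 11²)*1))))) = -64515/(-36829 - (-19 + 1/(2*(((-5 + 121)*1))))) = -64515/(-36829 - (-19 + 1/(2*((116*1))))) = -64515/(-36829 - (-19 + (½)/116)) = -64515/(-36829 - (-19 + (½)*(1/116))) = -64515/(-36829 - (-19 + 1/232)) = -64515/(-36829 - 1*(-4407/232)) = -64515/(-36829 + 4407/232) = -64515/(-8539921/232) = -64515*(-232/8539921) = 14967480/8539921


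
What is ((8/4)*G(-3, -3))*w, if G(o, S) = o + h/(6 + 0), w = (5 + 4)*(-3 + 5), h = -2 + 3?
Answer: -102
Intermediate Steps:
h = 1
w = 18 (w = 9*2 = 18)
G(o, S) = ⅙ + o (G(o, S) = o + 1/(6 + 0) = o + 1/6 = o + 1*(⅙) = o + ⅙ = ⅙ + o)
((8/4)*G(-3, -3))*w = ((8/4)*(⅙ - 3))*18 = ((8*(¼))*(-17/6))*18 = (2*(-17/6))*18 = -17/3*18 = -102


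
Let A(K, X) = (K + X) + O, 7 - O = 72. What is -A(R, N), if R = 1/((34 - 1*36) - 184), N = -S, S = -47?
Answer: 3349/186 ≈ 18.005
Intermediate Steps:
O = -65 (O = 7 - 1*72 = 7 - 72 = -65)
N = 47 (N = -1*(-47) = 47)
R = -1/186 (R = 1/((34 - 36) - 184) = 1/(-2 - 184) = 1/(-186) = -1/186 ≈ -0.0053763)
A(K, X) = -65 + K + X (A(K, X) = (K + X) - 65 = -65 + K + X)
-A(R, N) = -(-65 - 1/186 + 47) = -1*(-3349/186) = 3349/186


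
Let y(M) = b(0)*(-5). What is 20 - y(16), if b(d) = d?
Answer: 20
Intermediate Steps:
y(M) = 0 (y(M) = 0*(-5) = 0)
20 - y(16) = 20 - 1*0 = 20 + 0 = 20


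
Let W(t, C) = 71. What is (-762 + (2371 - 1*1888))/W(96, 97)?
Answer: -279/71 ≈ -3.9296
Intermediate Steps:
(-762 + (2371 - 1*1888))/W(96, 97) = (-762 + (2371 - 1*1888))/71 = (-762 + (2371 - 1888))*(1/71) = (-762 + 483)*(1/71) = -279*1/71 = -279/71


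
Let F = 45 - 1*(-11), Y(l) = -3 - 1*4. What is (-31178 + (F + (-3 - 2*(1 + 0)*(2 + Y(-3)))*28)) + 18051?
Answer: -12875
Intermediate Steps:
Y(l) = -7 (Y(l) = -3 - 4 = -7)
F = 56 (F = 45 + 11 = 56)
(-31178 + (F + (-3 - 2*(1 + 0)*(2 + Y(-3)))*28)) + 18051 = (-31178 + (56 + (-3 - 2*(1 + 0)*(2 - 7))*28)) + 18051 = (-31178 + (56 + (-3 - 2*(-5))*28)) + 18051 = (-31178 + (56 + (-3 + 10)*28)) + 18051 = (-31178 + (56 + 7*28)) + 18051 = (-31178 + (56 + 196)) + 18051 = (-31178 + 252) + 18051 = -30926 + 18051 = -12875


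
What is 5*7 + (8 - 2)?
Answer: 41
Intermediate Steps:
5*7 + (8 - 2) = 35 + 6 = 41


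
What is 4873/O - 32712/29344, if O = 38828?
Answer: -17611691/17802638 ≈ -0.98927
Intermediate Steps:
4873/O - 32712/29344 = 4873/38828 - 32712/29344 = 4873*(1/38828) - 32712*1/29344 = 4873/38828 - 4089/3668 = -17611691/17802638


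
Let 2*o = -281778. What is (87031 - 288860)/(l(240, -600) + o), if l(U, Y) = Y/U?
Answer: 403658/281783 ≈ 1.4325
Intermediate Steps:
o = -140889 (o = (1/2)*(-281778) = -140889)
(87031 - 288860)/(l(240, -600) + o) = (87031 - 288860)/(-600/240 - 140889) = -201829/(-600*1/240 - 140889) = -201829/(-5/2 - 140889) = -201829/(-281783/2) = -201829*(-2/281783) = 403658/281783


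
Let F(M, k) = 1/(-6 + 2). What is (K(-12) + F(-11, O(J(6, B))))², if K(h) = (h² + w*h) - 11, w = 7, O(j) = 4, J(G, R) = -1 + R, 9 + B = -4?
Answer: 38025/16 ≈ 2376.6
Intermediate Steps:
B = -13 (B = -9 - 4 = -13)
K(h) = -11 + h² + 7*h (K(h) = (h² + 7*h) - 11 = -11 + h² + 7*h)
F(M, k) = -¼ (F(M, k) = 1/(-4) = -¼)
(K(-12) + F(-11, O(J(6, B))))² = ((-11 + (-12)² + 7*(-12)) - ¼)² = ((-11 + 144 - 84) - ¼)² = (49 - ¼)² = (195/4)² = 38025/16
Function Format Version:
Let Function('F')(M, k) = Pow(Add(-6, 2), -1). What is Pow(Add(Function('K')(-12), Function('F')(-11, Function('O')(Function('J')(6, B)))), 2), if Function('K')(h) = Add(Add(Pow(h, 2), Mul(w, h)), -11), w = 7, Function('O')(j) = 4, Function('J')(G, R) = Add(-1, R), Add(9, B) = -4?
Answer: Rational(38025, 16) ≈ 2376.6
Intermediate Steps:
B = -13 (B = Add(-9, -4) = -13)
Function('K')(h) = Add(-11, Pow(h, 2), Mul(7, h)) (Function('K')(h) = Add(Add(Pow(h, 2), Mul(7, h)), -11) = Add(-11, Pow(h, 2), Mul(7, h)))
Function('F')(M, k) = Rational(-1, 4) (Function('F')(M, k) = Pow(-4, -1) = Rational(-1, 4))
Pow(Add(Function('K')(-12), Function('F')(-11, Function('O')(Function('J')(6, B)))), 2) = Pow(Add(Add(-11, Pow(-12, 2), Mul(7, -12)), Rational(-1, 4)), 2) = Pow(Add(Add(-11, 144, -84), Rational(-1, 4)), 2) = Pow(Add(49, Rational(-1, 4)), 2) = Pow(Rational(195, 4), 2) = Rational(38025, 16)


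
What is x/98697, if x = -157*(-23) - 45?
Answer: 3566/98697 ≈ 0.036131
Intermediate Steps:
x = 3566 (x = 3611 - 45 = 3566)
x/98697 = 3566/98697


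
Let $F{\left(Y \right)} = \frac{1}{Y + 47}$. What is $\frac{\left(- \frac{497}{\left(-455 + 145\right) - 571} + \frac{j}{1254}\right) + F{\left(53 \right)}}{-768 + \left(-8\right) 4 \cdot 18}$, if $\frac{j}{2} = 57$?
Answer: $- \frac{644491}{1302470400} \approx -0.00049482$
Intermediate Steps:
$j = 114$ ($j = 2 \cdot 57 = 114$)
$F{\left(Y \right)} = \frac{1}{47 + Y}$
$\frac{\left(- \frac{497}{\left(-455 + 145\right) - 571} + \frac{j}{1254}\right) + F{\left(53 \right)}}{-768 + \left(-8\right) 4 \cdot 18} = \frac{\left(- \frac{497}{\left(-455 + 145\right) - 571} + \frac{114}{1254}\right) + \frac{1}{47 + 53}}{-768 + \left(-8\right) 4 \cdot 18} = \frac{\left(- \frac{497}{-310 - 571} + 114 \cdot \frac{1}{1254}\right) + \frac{1}{100}}{-768 - 576} = \frac{\left(- \frac{497}{-881} + \frac{1}{11}\right) + \frac{1}{100}}{-768 - 576} = \frac{\left(\left(-497\right) \left(- \frac{1}{881}\right) + \frac{1}{11}\right) + \frac{1}{100}}{-1344} = \left(\left(\frac{497}{881} + \frac{1}{11}\right) + \frac{1}{100}\right) \left(- \frac{1}{1344}\right) = \left(\frac{6348}{9691} + \frac{1}{100}\right) \left(- \frac{1}{1344}\right) = \frac{644491}{969100} \left(- \frac{1}{1344}\right) = - \frac{644491}{1302470400}$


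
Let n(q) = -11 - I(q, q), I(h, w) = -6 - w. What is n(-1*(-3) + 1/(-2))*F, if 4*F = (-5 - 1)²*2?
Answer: -45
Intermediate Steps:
n(q) = -5 + q (n(q) = -11 - (-6 - q) = -11 + (6 + q) = -5 + q)
F = 18 (F = ((-5 - 1)²*2)/4 = ((-6)²*2)/4 = (36*2)/4 = (¼)*72 = 18)
n(-1*(-3) + 1/(-2))*F = (-5 + (-1*(-3) + 1/(-2)))*18 = (-5 + (3 - ½))*18 = (-5 + 5/2)*18 = -5/2*18 = -45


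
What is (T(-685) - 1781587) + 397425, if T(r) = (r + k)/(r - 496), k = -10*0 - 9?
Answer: -1634694628/1181 ≈ -1.3842e+6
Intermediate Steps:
k = -9 (k = 0 - 9 = -9)
T(r) = (-9 + r)/(-496 + r) (T(r) = (r - 9)/(r - 496) = (-9 + r)/(-496 + r))
(T(-685) - 1781587) + 397425 = ((-9 - 685)/(-496 - 685) - 1781587) + 397425 = (-694/(-1181) - 1781587) + 397425 = (-1/1181*(-694) - 1781587) + 397425 = (694/1181 - 1781587) + 397425 = -2104053553/1181 + 397425 = -1634694628/1181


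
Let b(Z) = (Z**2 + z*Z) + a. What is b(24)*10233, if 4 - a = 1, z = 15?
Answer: 9608787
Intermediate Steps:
a = 3 (a = 4 - 1*1 = 4 - 1 = 3)
b(Z) = 3 + Z**2 + 15*Z (b(Z) = (Z**2 + 15*Z) + 3 = 3 + Z**2 + 15*Z)
b(24)*10233 = (3 + 24**2 + 15*24)*10233 = (3 + 576 + 360)*10233 = 939*10233 = 9608787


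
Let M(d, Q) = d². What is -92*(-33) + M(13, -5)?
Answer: 3205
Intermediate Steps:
-92*(-33) + M(13, -5) = -92*(-33) + 13² = 3036 + 169 = 3205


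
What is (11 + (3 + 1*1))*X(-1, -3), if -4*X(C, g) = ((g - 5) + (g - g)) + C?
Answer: 135/4 ≈ 33.750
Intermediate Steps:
X(C, g) = 5/4 - C/4 - g/4 (X(C, g) = -(((g - 5) + (g - g)) + C)/4 = -(((-5 + g) + 0) + C)/4 = -((-5 + g) + C)/4 = -(-5 + C + g)/4 = 5/4 - C/4 - g/4)
(11 + (3 + 1*1))*X(-1, -3) = (11 + (3 + 1*1))*(5/4 - ¼*(-1) - ¼*(-3)) = (11 + (3 + 1))*(5/4 + ¼ + ¾) = (11 + 4)*(9/4) = 15*(9/4) = 135/4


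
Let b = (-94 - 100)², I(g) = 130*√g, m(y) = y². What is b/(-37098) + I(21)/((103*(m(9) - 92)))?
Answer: -18818/18549 - 130*√21/1133 ≈ -1.5403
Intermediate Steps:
b = 37636 (b = (-194)² = 37636)
b/(-37098) + I(21)/((103*(m(9) - 92))) = 37636/(-37098) + (130*√21)/((103*(9² - 92))) = 37636*(-1/37098) + (130*√21)/((103*(81 - 92))) = -18818/18549 + (130*√21)/((103*(-11))) = -18818/18549 + (130*√21)/(-1133) = -18818/18549 + (130*√21)*(-1/1133) = -18818/18549 - 130*√21/1133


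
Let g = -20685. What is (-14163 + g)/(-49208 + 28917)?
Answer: 34848/20291 ≈ 1.7174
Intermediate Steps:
(-14163 + g)/(-49208 + 28917) = (-14163 - 20685)/(-49208 + 28917) = -34848/(-20291) = -34848*(-1/20291) = 34848/20291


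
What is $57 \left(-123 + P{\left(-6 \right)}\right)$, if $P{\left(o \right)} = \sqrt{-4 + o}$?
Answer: $-7011 + 57 i \sqrt{10} \approx -7011.0 + 180.25 i$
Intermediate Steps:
$57 \left(-123 + P{\left(-6 \right)}\right) = 57 \left(-123 + \sqrt{-4 - 6}\right) = 57 \left(-123 + \sqrt{-10}\right) = 57 \left(-123 + i \sqrt{10}\right) = -7011 + 57 i \sqrt{10}$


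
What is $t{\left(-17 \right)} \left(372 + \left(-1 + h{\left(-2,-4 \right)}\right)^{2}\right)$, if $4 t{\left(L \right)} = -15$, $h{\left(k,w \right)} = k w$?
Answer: $- \frac{6315}{4} \approx -1578.8$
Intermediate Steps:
$t{\left(L \right)} = - \frac{15}{4}$ ($t{\left(L \right)} = \frac{1}{4} \left(-15\right) = - \frac{15}{4}$)
$t{\left(-17 \right)} \left(372 + \left(-1 + h{\left(-2,-4 \right)}\right)^{2}\right) = - \frac{15 \left(372 + \left(-1 - -8\right)^{2}\right)}{4} = - \frac{15 \left(372 + \left(-1 + 8\right)^{2}\right)}{4} = - \frac{15 \left(372 + 7^{2}\right)}{4} = - \frac{15 \left(372 + 49\right)}{4} = \left(- \frac{15}{4}\right) 421 = - \frac{6315}{4}$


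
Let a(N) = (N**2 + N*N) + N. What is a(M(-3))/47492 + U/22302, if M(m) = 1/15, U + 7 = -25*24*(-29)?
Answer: 10325375513/13239582300 ≈ 0.77989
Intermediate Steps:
U = 17393 (U = -7 - 25*24*(-29) = -7 - 600*(-29) = -7 + 17400 = 17393)
M(m) = 1/15
a(N) = N + 2*N**2 (a(N) = (N**2 + N**2) + N = 2*N**2 + N = N + 2*N**2)
a(M(-3))/47492 + U/22302 = ((1 + 2*(1/15))/15)/47492 + 17393/22302 = ((1 + 2/15)/15)*(1/47492) + 17393*(1/22302) = ((1/15)*(17/15))*(1/47492) + 17393/22302 = (17/225)*(1/47492) + 17393/22302 = 17/10685700 + 17393/22302 = 10325375513/13239582300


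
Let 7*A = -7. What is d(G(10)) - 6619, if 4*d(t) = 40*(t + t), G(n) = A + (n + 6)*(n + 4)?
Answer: -2159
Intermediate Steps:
A = -1 (A = (1/7)*(-7) = -1)
G(n) = -1 + (4 + n)*(6 + n) (G(n) = -1 + (n + 6)*(n + 4) = -1 + (6 + n)*(4 + n) = -1 + (4 + n)*(6 + n))
d(t) = 20*t (d(t) = (40*(t + t))/4 = (40*(2*t))/4 = (80*t)/4 = 20*t)
d(G(10)) - 6619 = 20*(23 + 10**2 + 10*10) - 6619 = 20*(23 + 100 + 100) - 6619 = 20*223 - 6619 = 4460 - 6619 = -2159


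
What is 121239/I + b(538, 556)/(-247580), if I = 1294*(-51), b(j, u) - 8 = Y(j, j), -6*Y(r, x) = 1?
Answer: -30016868573/16338794520 ≈ -1.8372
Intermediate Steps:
Y(r, x) = -1/6 (Y(r, x) = -1/6*1 = -1/6)
b(j, u) = 47/6 (b(j, u) = 8 - 1/6 = 47/6)
I = -65994
121239/I + b(538, 556)/(-247580) = 121239/(-65994) + (47/6)/(-247580) = 121239*(-1/65994) + (47/6)*(-1/247580) = -40413/21998 - 47/1485480 = -30016868573/16338794520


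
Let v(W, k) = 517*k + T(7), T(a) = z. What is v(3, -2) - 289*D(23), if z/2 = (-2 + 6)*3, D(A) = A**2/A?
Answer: -7657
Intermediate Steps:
D(A) = A
z = 24 (z = 2*((-2 + 6)*3) = 2*(4*3) = 2*12 = 24)
T(a) = 24
v(W, k) = 24 + 517*k (v(W, k) = 517*k + 24 = 24 + 517*k)
v(3, -2) - 289*D(23) = (24 + 517*(-2)) - 289*23 = (24 - 1034) - 6647 = -1010 - 6647 = -7657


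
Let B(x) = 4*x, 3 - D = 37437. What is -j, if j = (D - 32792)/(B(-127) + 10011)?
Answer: 5402/731 ≈ 7.3899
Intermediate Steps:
D = -37434 (D = 3 - 1*37437 = 3 - 37437 = -37434)
j = -5402/731 (j = (-37434 - 32792)/(4*(-127) + 10011) = -70226/(-508 + 10011) = -70226/9503 = -70226*1/9503 = -5402/731 ≈ -7.3899)
-j = -1*(-5402/731) = 5402/731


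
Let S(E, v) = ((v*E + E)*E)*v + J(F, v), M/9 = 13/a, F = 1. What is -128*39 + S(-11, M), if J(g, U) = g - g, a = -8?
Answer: 1223625/64 ≈ 19119.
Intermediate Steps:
J(g, U) = 0
M = -117/8 (M = 9*(13/(-8)) = 9*(13*(-1/8)) = 9*(-13/8) = -117/8 ≈ -14.625)
S(E, v) = E*v*(E + E*v) (S(E, v) = ((v*E + E)*E)*v + 0 = ((E*v + E)*E)*v + 0 = ((E + E*v)*E)*v + 0 = (E*(E + E*v))*v + 0 = E*v*(E + E*v) + 0 = E*v*(E + E*v))
-128*39 + S(-11, M) = -128*39 - 117/8*(-11)**2*(1 - 117/8) = -4992 - 117/8*121*(-109/8) = -4992 + 1543113/64 = 1223625/64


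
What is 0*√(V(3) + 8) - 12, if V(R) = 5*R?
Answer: -12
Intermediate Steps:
0*√(V(3) + 8) - 12 = 0*√(5*3 + 8) - 12 = 0*√(15 + 8) - 12 = 0*√23 - 12 = 0 - 12 = -12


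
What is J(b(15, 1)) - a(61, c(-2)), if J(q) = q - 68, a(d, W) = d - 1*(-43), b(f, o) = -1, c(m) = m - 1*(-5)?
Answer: -173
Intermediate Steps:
c(m) = 5 + m (c(m) = m + 5 = 5 + m)
a(d, W) = 43 + d (a(d, W) = d + 43 = 43 + d)
J(q) = -68 + q
J(b(15, 1)) - a(61, c(-2)) = (-68 - 1) - (43 + 61) = -69 - 1*104 = -69 - 104 = -173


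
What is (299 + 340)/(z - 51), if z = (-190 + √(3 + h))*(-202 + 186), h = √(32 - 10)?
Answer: 639/(2989 - 16*√(3 + √22)) ≈ 0.21701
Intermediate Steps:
h = √22 ≈ 4.6904
z = 3040 - 16*√(3 + √22) (z = (-190 + √(3 + √22))*(-202 + 186) = (-190 + √(3 + √22))*(-16) = 3040 - 16*√(3 + √22) ≈ 2995.6)
(299 + 340)/(z - 51) = (299 + 340)/((3040 - 16*√(3 + √22)) - 51) = 639/(2989 - 16*√(3 + √22))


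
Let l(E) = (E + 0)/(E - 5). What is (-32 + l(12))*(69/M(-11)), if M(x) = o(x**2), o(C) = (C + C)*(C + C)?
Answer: -3657/102487 ≈ -0.035683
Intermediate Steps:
o(C) = 4*C**2 (o(C) = (2*C)*(2*C) = 4*C**2)
M(x) = 4*x**4 (M(x) = 4*(x**2)**2 = 4*x**4)
l(E) = E/(-5 + E)
(-32 + l(12))*(69/M(-11)) = (-32 + 12/(-5 + 12))*(69/((4*(-11)**4))) = (-32 + 12/7)*(69/((4*14641))) = (-32 + 12*(1/7))*(69/58564) = (-32 + 12/7)*(69*(1/58564)) = -212/7*69/58564 = -3657/102487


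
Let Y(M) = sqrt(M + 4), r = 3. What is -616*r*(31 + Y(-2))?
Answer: -57288 - 1848*sqrt(2) ≈ -59901.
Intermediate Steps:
Y(M) = sqrt(4 + M)
-616*r*(31 + Y(-2)) = -1848*(31 + sqrt(4 - 2)) = -1848*(31 + sqrt(2)) = -616*(93 + 3*sqrt(2)) = -57288 - 1848*sqrt(2)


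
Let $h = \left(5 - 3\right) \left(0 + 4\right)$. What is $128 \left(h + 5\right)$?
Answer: $1664$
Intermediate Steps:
$h = 8$ ($h = 2 \cdot 4 = 8$)
$128 \left(h + 5\right) = 128 \left(8 + 5\right) = 128 \cdot 13 = 1664$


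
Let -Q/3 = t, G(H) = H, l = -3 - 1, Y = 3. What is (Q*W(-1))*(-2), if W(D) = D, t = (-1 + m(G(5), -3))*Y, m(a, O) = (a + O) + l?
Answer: 54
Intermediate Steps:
l = -4
m(a, O) = -4 + O + a (m(a, O) = (a + O) - 4 = (O + a) - 4 = -4 + O + a)
t = -9 (t = (-1 + (-4 - 3 + 5))*3 = (-1 - 2)*3 = -3*3 = -9)
Q = 27 (Q = -3*(-9) = 27)
(Q*W(-1))*(-2) = (27*(-1))*(-2) = -27*(-2) = 54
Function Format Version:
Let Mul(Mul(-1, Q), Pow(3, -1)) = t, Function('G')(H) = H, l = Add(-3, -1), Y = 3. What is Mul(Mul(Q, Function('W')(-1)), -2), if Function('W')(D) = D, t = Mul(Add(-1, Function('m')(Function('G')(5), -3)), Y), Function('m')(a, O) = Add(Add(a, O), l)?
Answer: 54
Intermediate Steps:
l = -4
Function('m')(a, O) = Add(-4, O, a) (Function('m')(a, O) = Add(Add(a, O), -4) = Add(Add(O, a), -4) = Add(-4, O, a))
t = -9 (t = Mul(Add(-1, Add(-4, -3, 5)), 3) = Mul(Add(-1, -2), 3) = Mul(-3, 3) = -9)
Q = 27 (Q = Mul(-3, -9) = 27)
Mul(Mul(Q, Function('W')(-1)), -2) = Mul(Mul(27, -1), -2) = Mul(-27, -2) = 54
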